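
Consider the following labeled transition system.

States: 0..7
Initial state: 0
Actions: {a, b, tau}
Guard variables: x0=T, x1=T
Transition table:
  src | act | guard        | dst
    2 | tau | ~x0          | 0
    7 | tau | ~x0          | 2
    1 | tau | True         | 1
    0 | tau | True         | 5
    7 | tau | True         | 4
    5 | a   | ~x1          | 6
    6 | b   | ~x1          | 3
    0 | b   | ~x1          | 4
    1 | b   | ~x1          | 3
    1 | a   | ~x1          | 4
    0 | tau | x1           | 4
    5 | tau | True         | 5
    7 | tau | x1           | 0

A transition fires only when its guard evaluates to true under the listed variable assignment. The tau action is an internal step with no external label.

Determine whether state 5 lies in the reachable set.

Answer: REACHABLE

Working:
6 transition(s) survive guard evaluation.
Layer 0: {0}
Layer 1: {4,5}  cumulative {0,4,5}
R = {0,4,5}
trace reaching 5: tau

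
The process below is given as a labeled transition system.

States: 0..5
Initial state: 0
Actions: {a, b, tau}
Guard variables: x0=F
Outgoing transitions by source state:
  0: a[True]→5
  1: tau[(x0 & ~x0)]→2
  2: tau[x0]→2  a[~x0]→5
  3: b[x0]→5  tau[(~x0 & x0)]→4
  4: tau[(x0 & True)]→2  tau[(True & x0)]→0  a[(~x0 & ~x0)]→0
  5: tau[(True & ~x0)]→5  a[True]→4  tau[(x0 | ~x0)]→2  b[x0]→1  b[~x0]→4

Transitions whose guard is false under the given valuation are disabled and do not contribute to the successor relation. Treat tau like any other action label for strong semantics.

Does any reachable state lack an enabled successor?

Reach set: {0,2,4,5}
  0: a→5  [1 out]
  2: a→5  [1 out]
  4: a→0  [1 out]
  5: a→4  b→4  tau→2  tau→5  [4 out]

Answer: DEADLOCK-FREE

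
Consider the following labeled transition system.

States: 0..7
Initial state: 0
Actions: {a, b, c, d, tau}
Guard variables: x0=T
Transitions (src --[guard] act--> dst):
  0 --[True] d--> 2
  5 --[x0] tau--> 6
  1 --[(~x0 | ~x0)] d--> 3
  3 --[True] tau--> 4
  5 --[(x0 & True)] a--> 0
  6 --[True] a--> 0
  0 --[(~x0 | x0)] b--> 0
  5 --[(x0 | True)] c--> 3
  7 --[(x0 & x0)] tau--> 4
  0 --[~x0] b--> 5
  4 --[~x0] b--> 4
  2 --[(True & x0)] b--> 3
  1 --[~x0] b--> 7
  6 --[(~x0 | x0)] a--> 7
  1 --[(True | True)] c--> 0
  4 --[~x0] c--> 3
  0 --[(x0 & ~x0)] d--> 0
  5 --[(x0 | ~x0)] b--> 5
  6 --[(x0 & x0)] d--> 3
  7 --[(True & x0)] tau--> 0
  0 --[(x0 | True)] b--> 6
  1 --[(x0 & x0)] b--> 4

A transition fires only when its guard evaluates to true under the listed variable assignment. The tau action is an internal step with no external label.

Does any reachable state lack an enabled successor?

R = {0,2,3,4,6,7}
  0: b→0  b→6  d→2  [deg 3]
  2: b→3  [deg 1]
  3: tau→4  [deg 1]
  4: ∅  [no exit]
  6: a→0  a→7  d→3  [deg 3]
  7: tau→0  tau→4  [deg 2]
trace reaching 4: d·b·tau

Answer: DEADLOCK at state 4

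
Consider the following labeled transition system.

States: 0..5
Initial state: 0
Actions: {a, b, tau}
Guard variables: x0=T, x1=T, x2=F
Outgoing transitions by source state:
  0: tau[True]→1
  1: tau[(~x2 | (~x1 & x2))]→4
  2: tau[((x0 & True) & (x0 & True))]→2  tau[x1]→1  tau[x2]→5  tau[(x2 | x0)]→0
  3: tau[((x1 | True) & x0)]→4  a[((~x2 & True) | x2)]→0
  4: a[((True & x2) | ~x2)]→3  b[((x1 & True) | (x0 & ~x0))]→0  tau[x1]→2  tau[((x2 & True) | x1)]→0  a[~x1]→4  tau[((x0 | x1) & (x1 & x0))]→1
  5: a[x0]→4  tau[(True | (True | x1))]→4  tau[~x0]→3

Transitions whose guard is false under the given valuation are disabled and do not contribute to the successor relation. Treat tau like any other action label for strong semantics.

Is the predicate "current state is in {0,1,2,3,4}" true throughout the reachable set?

Allowed set {0,1,2,3,4}
Reachable = {0,1,2,3,4}
  0: ok
  1: ok
  2: ok
  3: ok
  4: ok

Answer: INVARIANT HOLDS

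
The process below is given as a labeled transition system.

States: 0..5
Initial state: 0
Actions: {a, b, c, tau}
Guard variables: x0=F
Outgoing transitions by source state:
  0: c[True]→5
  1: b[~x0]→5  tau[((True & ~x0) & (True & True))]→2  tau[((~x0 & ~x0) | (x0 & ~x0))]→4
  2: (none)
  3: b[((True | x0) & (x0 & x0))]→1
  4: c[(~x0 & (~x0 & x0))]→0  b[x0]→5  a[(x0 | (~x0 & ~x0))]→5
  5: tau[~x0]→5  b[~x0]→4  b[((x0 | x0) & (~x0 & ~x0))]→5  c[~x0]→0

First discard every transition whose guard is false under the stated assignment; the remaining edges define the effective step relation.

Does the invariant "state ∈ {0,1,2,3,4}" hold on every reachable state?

Answer: INVARIANT VIOLATED at state 5

Analysis:
Allowed set {0,1,2,3,4}
Reach set: {0,4,5}
  0: ✓
  4: ✓
  5: ✗ unsafe
counterexample path to 5: c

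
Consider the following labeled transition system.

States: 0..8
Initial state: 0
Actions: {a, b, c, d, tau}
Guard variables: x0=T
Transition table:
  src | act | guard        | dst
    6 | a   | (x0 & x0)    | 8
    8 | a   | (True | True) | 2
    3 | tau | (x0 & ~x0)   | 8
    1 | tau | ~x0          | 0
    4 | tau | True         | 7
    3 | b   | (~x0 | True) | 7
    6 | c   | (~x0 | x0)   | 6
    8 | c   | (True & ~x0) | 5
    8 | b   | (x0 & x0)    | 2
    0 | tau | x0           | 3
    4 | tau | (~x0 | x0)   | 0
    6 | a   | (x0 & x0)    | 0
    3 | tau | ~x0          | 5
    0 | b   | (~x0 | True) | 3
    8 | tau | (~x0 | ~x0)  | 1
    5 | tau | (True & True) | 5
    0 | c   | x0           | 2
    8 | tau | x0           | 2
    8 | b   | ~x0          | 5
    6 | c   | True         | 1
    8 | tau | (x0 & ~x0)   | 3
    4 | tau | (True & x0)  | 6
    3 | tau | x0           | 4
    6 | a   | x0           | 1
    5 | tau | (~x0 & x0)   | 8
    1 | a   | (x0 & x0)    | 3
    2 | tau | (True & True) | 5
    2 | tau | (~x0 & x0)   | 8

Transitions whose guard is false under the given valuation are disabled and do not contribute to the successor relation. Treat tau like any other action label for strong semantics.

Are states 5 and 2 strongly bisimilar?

Refine partition for ~:
  round 0: {{0,1,2,3,4,5,6,7,8}}
  round 1: {{0},{1},{2,4,5},{3},{6},{7},{8}}
  round 2: {{0},{1},{2,5},{3},{4},{6},{7},{8}}
Fixed point at round 3; 8 class(es).
[5]={2,5}  [2]={2,5}

Answer: BISIMILAR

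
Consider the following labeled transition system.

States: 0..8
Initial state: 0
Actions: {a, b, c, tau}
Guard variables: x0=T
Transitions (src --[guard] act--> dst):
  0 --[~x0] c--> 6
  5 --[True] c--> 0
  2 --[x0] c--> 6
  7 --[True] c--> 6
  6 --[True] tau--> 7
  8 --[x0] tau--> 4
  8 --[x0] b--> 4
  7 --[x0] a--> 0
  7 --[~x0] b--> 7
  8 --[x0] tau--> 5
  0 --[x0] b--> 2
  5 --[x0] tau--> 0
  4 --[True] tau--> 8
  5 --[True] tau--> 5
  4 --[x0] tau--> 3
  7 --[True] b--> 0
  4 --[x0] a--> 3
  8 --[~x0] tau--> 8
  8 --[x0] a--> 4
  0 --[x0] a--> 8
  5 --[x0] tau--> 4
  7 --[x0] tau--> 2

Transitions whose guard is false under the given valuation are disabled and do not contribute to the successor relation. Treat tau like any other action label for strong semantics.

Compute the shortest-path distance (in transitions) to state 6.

Answer: 2

Working:
Layered search for 6:
  depth 0: {0}
  depth 1: {2,8}
  depth 2: {4,5,6}
6 enters at depth 2; path b·c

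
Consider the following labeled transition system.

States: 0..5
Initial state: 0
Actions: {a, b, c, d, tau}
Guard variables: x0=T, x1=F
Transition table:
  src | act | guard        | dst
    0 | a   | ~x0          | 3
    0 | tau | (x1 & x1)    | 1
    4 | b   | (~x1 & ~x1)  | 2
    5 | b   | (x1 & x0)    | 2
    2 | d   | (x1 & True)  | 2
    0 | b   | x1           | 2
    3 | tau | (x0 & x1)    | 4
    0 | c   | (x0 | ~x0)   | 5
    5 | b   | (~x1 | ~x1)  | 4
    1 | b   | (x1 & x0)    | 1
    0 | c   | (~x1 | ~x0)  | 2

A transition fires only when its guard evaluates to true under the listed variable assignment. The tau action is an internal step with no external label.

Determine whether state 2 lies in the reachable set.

After dropping false guards: 4 live edges.
Layer 0: {0}
Layer 1: {2,5}  cumulative {0,2,5}
Layer 2: {4}  cumulative {0,2,4,5}
Reachable = {0,2,4,5}
trace reaching 2: c

Answer: REACHABLE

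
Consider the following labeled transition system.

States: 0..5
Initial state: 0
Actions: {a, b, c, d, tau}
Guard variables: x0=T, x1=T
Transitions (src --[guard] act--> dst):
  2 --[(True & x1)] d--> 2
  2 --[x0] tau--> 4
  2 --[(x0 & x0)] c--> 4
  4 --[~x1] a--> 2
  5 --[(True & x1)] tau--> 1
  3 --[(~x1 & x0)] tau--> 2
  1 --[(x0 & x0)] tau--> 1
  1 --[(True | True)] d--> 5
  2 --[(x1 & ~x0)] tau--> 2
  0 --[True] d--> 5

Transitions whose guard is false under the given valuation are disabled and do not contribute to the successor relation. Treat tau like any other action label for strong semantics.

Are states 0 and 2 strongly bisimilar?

Refine partition for ~:
  π0 = {{0,1,2,3,4,5}}
  π1 = {{0},{1},{2},{3,4},{5}}
stable after 2 split(s): 5 block(s)
class of 0: {0}; class of 2: {2}

Answer: NOT BISIMILAR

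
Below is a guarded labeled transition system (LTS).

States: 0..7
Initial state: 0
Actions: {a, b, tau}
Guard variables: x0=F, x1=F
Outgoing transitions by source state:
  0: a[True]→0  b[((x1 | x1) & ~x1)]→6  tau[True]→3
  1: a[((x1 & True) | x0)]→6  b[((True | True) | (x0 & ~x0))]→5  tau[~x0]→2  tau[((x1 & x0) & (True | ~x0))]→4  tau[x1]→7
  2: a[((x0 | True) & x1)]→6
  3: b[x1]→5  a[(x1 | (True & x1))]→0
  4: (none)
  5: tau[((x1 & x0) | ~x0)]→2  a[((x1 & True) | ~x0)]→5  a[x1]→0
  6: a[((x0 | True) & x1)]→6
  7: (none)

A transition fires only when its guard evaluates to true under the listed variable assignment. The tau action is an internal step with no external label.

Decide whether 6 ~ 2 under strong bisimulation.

Refine partition for ~:
  round 0: {{0,1,2,3,4,5,6,7}}
  round 1: {{0,5},{1},{2,3,4,6,7}}
Fixed point at round 2; 3 class(es).
[6]={2,3,4,6,7}  [2]={2,3,4,6,7}

Answer: BISIMILAR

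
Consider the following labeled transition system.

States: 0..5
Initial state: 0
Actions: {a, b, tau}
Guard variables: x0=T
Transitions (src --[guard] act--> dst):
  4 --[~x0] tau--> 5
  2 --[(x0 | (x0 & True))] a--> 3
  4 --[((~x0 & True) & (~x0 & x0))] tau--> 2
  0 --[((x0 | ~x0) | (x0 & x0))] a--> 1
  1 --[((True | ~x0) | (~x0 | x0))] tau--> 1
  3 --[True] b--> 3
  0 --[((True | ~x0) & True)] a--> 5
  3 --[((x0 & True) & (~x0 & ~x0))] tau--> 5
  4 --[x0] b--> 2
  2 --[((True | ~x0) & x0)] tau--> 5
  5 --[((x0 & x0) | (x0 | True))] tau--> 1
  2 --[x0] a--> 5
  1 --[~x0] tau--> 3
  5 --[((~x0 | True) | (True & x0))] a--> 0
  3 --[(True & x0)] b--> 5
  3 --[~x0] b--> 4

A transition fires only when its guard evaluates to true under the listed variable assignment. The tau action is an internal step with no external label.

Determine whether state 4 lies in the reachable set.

Answer: UNREACHABLE

Analysis:
Guard filter leaves 11 enabled edge(s).
depth 0: {0}
depth 1: {1,5}  now seen {0,1,5}
Reach set: {0,1,5}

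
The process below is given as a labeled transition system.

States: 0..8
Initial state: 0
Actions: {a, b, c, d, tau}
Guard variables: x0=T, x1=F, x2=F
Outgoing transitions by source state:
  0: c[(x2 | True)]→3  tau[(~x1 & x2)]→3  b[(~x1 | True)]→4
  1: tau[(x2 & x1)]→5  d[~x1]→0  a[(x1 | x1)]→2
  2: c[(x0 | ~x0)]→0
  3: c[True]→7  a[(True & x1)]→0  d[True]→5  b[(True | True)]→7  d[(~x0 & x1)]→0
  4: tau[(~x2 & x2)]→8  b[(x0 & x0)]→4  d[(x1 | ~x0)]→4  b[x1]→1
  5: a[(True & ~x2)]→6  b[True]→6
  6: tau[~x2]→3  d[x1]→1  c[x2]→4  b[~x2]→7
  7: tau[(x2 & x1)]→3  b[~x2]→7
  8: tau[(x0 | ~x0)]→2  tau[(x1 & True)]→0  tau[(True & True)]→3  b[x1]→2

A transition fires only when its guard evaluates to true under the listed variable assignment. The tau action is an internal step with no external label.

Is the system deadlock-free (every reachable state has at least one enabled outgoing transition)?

Answer: DEADLOCK-FREE

Trace:
Reach set: {0,3,4,5,6,7}
  0: b→4  c→3  [2 exit(s)]
  3: b→7  c→7  d→5  [3 exit(s)]
  4: b→4  [1 exit(s)]
  5: a→6  b→6  [2 exit(s)]
  6: b→7  tau→3  [2 exit(s)]
  7: b→7  [1 exit(s)]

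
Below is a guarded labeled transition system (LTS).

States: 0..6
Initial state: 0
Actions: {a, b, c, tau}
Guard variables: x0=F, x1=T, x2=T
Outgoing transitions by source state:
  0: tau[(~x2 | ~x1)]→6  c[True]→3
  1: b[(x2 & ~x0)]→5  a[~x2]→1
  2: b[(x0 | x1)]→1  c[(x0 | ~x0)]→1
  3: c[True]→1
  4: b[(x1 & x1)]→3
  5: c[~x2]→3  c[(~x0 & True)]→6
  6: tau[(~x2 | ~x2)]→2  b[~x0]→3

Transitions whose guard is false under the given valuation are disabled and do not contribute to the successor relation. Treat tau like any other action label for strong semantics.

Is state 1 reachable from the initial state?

Guard filter leaves 8 enabled edge(s).
L0 = {0}
L1 = {3}  total {0,3}
L2 = {1}  total {0,1,3}
L3 = {5}  total {0,1,3,5}
L4 = {6}  total {0,1,3,5,6}
R = {0,1,3,5,6}
witness 1: c·c

Answer: REACHABLE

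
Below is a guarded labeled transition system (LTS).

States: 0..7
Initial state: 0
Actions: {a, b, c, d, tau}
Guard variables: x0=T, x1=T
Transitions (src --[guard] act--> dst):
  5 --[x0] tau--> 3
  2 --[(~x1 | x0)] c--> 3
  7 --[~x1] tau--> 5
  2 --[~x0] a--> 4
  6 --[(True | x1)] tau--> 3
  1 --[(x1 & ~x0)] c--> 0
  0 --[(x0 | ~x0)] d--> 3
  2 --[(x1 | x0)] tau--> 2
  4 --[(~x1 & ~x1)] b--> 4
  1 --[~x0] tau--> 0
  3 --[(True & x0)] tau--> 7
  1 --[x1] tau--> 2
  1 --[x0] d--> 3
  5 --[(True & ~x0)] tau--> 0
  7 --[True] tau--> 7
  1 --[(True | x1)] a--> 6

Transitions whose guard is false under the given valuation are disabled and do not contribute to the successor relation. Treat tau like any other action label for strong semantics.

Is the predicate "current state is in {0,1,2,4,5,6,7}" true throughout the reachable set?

Inv-set: {0,1,2,4,5,6,7}
Reachable = {0,3,7}
  0: safe
  3: outside
  7: safe
witness against invariant: d → 3

Answer: INVARIANT VIOLATED at state 3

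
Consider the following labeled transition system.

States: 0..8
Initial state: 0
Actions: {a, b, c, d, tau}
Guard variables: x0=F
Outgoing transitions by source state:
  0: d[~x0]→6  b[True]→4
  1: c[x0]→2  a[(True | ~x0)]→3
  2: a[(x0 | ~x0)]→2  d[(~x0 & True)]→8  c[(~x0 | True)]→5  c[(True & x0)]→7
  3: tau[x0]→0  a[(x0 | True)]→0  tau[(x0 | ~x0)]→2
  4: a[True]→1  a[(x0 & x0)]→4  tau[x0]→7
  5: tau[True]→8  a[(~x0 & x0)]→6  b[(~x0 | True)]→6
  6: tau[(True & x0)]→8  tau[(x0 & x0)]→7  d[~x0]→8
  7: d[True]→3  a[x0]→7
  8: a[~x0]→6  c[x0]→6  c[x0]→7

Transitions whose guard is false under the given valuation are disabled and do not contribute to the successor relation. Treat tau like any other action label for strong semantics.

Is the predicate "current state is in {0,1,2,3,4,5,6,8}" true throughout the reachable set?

Answer: INVARIANT HOLDS

Trace:
Safe = {0,1,2,3,4,5,6,8}
R = {0,1,2,3,4,5,6,8}
  0: ok
  1: ok
  2: ok
  3: ok
  4: ok
  5: ok
  6: ok
  8: ok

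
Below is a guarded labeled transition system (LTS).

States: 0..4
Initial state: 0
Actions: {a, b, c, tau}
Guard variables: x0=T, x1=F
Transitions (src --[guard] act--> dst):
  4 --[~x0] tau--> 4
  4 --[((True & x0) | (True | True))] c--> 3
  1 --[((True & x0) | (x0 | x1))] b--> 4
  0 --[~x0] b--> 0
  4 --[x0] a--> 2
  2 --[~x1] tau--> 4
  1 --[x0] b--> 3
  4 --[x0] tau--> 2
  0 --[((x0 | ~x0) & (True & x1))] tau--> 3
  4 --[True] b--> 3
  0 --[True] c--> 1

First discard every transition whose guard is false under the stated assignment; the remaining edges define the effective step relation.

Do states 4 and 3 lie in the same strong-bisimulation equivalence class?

Answer: NOT BISIMILAR

Analysis:
Compute ~ classes (split until stable):
  round 0: {{0,1,2,3,4}}
  round 1: {{0},{1},{2},{3},{4}}
Fixed point at round 2; 5 class(es).
[4]={4}  [3]={3}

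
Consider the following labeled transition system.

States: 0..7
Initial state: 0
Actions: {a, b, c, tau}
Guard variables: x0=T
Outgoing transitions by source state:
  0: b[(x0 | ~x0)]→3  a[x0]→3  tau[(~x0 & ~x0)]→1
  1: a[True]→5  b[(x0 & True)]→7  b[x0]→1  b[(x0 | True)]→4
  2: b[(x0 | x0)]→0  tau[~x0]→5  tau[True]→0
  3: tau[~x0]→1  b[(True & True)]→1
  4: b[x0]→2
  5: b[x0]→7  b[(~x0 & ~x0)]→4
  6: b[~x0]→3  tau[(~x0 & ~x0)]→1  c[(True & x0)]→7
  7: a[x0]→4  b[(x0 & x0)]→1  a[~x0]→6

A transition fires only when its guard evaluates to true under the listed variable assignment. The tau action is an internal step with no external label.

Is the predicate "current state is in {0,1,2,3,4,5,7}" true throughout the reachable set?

Answer: INVARIANT HOLDS

Working:
Safe = {0,1,2,3,4,5,7}
R = {0,1,2,3,4,5,7}
  0: safe
  1: safe
  2: safe
  3: safe
  4: safe
  5: safe
  7: safe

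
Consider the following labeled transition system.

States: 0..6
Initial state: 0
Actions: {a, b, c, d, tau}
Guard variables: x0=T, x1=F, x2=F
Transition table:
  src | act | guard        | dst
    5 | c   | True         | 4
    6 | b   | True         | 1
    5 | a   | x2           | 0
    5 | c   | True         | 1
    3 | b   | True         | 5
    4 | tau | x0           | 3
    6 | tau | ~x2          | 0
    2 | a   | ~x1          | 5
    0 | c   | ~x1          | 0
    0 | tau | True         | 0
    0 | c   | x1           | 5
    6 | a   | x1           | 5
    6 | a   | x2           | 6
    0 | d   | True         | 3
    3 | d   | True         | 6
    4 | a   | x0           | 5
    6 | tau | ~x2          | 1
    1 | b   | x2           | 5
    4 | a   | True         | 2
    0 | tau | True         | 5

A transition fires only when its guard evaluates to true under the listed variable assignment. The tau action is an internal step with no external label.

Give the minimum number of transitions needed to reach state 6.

Breadth-first toward 6:
  L0 = {0}
  L1 = {3,5}
  L2 = {1,4,6}
6 enters at depth 2; path d·d

Answer: 2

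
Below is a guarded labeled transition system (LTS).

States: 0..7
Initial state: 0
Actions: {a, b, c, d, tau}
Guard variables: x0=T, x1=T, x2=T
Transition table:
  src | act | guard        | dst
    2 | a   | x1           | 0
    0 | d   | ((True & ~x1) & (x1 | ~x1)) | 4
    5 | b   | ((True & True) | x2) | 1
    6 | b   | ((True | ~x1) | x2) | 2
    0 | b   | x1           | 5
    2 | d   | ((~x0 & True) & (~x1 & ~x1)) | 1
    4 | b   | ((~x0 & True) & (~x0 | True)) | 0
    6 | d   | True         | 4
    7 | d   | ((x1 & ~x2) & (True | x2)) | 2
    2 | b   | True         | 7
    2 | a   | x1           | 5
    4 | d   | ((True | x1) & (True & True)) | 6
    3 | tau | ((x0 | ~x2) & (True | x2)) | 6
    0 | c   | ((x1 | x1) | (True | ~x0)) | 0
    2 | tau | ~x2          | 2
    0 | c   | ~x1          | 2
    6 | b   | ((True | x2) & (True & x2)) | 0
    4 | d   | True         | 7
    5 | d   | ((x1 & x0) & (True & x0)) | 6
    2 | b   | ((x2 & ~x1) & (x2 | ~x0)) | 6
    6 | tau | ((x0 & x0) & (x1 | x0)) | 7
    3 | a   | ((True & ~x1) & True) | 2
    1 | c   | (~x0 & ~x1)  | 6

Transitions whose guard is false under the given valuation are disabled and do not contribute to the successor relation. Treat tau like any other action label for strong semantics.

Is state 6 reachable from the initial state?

Answer: REACHABLE

Trace:
After dropping false guards: 14 live edges.
depth 0: {0}
depth 1: {5}  now seen {0,5}
depth 2: {1,6}  now seen {0,1,5,6}
depth 3: {2,4,7}  now seen {0,1,2,4,5,6,7}
Reachable = {0,1,2,4,5,6,7}
Path to 6: b·d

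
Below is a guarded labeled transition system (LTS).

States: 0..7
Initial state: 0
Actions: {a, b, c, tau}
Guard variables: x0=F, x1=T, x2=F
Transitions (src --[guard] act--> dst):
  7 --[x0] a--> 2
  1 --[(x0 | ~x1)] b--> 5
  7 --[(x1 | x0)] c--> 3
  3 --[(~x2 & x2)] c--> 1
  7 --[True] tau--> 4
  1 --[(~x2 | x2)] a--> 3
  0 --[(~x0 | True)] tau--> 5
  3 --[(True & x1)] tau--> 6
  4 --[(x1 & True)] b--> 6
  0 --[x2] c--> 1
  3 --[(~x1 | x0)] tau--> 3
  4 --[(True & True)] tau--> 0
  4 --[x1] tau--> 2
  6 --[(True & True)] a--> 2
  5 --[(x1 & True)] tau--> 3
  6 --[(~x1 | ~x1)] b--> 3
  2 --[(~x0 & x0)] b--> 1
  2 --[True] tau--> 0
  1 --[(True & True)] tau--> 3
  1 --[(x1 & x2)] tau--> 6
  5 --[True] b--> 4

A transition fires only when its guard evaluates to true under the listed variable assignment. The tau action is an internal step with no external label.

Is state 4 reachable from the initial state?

Answer: REACHABLE

Working:
After dropping false guards: 13 live edges.
L0 = {0}
L1 = {5}  now seen {0,5}
L2 = {3,4}  now seen {0,3,4,5}
L3 = {2,6}  now seen {0,2,3,4,5,6}
Reach set: {0,2,3,4,5,6}
trace reaching 4: tau·b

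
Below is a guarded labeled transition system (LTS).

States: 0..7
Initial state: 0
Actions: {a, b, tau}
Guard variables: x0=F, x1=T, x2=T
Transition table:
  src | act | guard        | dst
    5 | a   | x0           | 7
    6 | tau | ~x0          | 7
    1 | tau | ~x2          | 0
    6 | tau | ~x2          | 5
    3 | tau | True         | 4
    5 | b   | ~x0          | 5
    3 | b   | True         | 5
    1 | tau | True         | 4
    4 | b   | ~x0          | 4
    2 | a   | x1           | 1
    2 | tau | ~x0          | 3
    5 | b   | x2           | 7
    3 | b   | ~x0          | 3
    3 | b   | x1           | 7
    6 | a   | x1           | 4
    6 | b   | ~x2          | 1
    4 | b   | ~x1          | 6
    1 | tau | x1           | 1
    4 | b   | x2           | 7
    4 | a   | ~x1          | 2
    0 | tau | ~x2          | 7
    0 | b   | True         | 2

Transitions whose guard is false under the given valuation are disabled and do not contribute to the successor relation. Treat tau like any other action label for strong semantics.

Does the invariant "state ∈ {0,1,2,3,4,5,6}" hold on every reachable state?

Allowed set {0,1,2,3,4,5,6}
Reach set: {0,1,2,3,4,5,7}
  0: ✓
  1: ✓
  2: ✓
  3: ✓
  4: ✓
  5: ✓
  7: VIOLATES
reach 7 via b·tau·b — violates

Answer: INVARIANT VIOLATED at state 7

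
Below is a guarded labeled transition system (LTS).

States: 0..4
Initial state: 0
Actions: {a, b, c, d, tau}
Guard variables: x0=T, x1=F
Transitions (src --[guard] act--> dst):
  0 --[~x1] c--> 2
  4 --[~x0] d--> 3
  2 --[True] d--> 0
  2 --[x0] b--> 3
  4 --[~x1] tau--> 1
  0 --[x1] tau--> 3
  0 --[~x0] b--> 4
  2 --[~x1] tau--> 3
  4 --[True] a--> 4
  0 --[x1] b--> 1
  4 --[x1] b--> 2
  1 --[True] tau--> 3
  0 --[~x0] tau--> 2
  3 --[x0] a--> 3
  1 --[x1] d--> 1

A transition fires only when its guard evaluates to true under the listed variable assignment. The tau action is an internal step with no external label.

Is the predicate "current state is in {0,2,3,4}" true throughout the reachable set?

Answer: INVARIANT HOLDS

Trace:
Allowed set {0,2,3,4}
Reach set: {0,2,3}
  0: safe
  2: safe
  3: safe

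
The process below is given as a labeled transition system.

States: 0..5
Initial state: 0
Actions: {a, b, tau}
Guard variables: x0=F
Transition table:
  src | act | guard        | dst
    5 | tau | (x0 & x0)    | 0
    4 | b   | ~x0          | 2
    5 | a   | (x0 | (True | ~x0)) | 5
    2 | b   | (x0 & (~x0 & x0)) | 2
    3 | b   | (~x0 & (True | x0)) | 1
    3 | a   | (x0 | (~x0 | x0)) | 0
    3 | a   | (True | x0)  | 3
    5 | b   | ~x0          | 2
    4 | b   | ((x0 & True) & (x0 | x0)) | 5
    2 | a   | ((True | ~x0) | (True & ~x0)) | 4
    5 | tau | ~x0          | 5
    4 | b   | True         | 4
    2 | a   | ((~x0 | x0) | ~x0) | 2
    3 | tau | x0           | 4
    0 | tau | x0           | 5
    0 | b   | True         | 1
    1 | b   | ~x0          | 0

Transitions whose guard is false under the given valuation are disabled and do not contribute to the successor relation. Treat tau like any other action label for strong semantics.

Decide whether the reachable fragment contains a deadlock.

Answer: DEADLOCK-FREE

Analysis:
R = {0,1}
  0: b→1  [deg 1]
  1: b→0  [deg 1]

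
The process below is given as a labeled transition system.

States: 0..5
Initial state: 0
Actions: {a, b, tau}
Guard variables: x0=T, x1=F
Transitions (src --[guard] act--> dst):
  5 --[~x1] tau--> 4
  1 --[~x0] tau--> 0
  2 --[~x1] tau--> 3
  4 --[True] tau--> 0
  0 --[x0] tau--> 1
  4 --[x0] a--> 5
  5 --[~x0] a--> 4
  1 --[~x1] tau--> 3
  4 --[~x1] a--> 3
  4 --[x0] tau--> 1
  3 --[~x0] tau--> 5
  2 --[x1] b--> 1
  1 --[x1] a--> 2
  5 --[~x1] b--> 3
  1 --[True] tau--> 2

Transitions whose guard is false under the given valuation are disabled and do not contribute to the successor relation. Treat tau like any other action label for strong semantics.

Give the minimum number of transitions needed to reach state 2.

Answer: 2

Working:
Layered search for 2:
  L0 = {0}
  L1 = {1}
  L2 = {2,3}
first hit 2 at d=2 via tau·tau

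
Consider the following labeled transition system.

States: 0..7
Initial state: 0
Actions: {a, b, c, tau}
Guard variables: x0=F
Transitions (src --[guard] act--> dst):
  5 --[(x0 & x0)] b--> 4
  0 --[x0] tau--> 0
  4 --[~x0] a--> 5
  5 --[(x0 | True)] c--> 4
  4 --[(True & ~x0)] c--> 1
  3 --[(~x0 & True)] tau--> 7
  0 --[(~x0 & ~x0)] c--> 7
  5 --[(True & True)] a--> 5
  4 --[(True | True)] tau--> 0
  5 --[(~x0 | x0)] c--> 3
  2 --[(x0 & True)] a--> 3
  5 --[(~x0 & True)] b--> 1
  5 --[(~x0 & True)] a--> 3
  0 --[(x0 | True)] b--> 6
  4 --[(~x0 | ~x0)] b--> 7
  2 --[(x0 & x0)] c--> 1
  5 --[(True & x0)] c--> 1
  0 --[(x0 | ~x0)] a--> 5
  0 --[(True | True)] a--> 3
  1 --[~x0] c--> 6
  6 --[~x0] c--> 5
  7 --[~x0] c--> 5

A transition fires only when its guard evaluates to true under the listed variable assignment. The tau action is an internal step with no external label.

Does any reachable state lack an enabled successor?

Answer: DEADLOCK-FREE

Trace:
R = {0,1,3,4,5,6,7}
  0: a→3  a→5  b→6  c→7  [4 out]
  1: c→6  [1 out]
  3: tau→7  [1 out]
  4: a→5  b→7  c→1  tau→0  [4 out]
  5: a→3  a→5  b→1  c→3  c→4  [5 out]
  6: c→5  [1 out]
  7: c→5  [1 out]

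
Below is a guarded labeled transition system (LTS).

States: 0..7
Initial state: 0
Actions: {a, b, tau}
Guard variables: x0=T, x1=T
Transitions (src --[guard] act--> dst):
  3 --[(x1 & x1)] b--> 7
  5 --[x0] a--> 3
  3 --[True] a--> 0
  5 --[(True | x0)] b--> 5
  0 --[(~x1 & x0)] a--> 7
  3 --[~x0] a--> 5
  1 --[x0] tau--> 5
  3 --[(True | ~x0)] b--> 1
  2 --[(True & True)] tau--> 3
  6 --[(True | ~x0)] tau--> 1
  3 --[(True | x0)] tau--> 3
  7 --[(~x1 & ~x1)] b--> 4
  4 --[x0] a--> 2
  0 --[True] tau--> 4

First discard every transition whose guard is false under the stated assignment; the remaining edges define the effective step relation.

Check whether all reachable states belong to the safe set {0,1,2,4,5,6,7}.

Allowed set {0,1,2,4,5,6,7}
Reach set: {0,1,2,3,4,5,7}
  0: ✓
  1: ✓
  2: ✓
  3: VIOLATES
  4: ✓
  5: ✓
  7: ✓
reach 3 via tau·a·tau — violates

Answer: INVARIANT VIOLATED at state 3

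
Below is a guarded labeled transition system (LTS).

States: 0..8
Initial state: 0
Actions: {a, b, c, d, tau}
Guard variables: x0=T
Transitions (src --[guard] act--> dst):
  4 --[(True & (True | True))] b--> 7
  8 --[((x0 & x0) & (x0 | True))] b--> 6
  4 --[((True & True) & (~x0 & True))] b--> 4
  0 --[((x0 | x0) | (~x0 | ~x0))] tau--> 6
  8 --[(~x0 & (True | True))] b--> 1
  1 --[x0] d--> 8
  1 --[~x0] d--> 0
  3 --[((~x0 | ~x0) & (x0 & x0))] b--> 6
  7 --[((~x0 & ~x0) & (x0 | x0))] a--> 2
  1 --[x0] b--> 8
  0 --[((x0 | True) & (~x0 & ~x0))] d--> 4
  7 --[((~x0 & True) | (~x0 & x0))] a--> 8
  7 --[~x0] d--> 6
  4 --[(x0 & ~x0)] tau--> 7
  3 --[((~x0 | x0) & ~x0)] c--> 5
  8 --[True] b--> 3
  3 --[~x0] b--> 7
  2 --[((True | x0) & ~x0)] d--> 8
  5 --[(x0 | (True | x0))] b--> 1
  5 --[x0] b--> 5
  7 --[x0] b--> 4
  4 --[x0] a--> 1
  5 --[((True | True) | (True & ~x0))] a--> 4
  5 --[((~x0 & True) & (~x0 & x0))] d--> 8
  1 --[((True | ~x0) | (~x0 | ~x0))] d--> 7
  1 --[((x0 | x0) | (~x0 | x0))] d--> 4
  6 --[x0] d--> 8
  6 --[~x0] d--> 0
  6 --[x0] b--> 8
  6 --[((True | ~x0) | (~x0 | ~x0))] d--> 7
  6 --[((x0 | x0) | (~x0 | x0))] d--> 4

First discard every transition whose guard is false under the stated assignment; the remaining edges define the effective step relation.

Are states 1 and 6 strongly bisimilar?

Compute ~ classes (split until stable):
  π0 = {{0,1,2,3,4,5,6,7,8}}
  π1 = {{0},{1,6},{2,3},{4,5},{7,8}}
  π2 = {{0},{1,6},{2,3},{4},{5},{7},{8}}
stable after 3 split(s): 7 block(s)
1∈{1,6}, 6∈{1,6}

Answer: BISIMILAR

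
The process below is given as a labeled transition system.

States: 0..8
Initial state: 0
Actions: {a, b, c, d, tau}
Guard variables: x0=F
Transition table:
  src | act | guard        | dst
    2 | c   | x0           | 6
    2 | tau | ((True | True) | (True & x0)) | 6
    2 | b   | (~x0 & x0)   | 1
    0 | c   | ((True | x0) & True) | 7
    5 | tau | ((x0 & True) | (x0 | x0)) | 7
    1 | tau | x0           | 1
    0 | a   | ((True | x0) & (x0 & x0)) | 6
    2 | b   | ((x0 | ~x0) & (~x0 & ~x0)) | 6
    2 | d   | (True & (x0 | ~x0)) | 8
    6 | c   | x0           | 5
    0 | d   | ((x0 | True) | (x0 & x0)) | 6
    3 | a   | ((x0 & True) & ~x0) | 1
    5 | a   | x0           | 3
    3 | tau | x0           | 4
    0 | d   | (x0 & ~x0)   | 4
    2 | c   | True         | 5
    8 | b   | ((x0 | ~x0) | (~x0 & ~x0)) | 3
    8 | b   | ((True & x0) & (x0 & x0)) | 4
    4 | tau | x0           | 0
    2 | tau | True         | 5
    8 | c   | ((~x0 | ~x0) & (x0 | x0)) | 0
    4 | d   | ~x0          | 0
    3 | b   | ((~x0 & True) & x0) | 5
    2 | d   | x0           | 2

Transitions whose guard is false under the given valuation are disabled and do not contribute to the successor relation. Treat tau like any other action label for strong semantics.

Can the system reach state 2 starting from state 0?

Answer: UNREACHABLE

Trace:
After dropping false guards: 9 live edges.
depth 0: {0}
depth 1: {6,7}  total {0,6,7}
Reachable = {0,6,7}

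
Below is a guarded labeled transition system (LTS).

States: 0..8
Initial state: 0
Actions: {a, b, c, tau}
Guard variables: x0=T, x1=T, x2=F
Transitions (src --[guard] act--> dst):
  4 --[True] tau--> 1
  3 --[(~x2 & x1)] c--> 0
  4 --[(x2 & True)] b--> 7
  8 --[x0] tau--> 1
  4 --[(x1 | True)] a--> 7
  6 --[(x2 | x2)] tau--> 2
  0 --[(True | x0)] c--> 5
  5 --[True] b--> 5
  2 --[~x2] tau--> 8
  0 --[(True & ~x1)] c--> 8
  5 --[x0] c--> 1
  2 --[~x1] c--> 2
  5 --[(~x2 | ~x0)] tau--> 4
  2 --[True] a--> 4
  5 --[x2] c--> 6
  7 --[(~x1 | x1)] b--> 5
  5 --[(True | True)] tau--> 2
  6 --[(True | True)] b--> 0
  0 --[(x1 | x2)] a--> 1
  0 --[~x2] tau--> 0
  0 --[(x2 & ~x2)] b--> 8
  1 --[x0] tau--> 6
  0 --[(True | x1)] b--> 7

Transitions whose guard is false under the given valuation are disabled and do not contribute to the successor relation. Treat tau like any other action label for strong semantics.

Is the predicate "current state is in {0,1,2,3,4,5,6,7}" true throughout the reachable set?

Answer: INVARIANT VIOLATED at state 8

Trace:
Inv-set: {0,1,2,3,4,5,6,7}
Reachable = {0,1,2,4,5,6,7,8}
  0: ✓
  1: ✓
  2: ✓
  4: ✓
  5: ✓
  6: ✓
  7: ✓
  8: ✗ unsafe
witness against invariant: c·tau·tau → 8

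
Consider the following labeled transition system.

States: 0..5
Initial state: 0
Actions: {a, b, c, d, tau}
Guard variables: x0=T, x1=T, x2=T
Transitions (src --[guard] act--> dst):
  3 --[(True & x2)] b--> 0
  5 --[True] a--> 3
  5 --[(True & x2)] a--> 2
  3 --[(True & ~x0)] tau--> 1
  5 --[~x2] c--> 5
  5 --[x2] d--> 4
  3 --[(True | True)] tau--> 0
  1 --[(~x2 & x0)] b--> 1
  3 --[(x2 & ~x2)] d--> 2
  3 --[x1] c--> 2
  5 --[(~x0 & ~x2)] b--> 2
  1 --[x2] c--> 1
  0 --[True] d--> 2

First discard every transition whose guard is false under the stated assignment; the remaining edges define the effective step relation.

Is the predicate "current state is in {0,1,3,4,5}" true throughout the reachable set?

Allowed set {0,1,3,4,5}
R = {0,2}
  0: ok
  2: VIOLATES
reach 2 via d — violates

Answer: INVARIANT VIOLATED at state 2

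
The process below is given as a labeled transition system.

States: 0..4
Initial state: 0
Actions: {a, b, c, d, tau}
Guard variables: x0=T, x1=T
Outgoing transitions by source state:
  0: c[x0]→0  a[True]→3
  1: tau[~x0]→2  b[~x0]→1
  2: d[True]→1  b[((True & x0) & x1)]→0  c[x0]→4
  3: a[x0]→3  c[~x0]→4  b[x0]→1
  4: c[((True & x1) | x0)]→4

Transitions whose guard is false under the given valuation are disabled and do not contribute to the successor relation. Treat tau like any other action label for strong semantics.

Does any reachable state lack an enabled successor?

Reachable = {0,1,3}
  0: a→3  c→0  [2 exit(s)]
  1: ∅  [no exit]
  3: a→3  b→1  [2 exit(s)]
trace reaching 1: a·b

Answer: DEADLOCK at state 1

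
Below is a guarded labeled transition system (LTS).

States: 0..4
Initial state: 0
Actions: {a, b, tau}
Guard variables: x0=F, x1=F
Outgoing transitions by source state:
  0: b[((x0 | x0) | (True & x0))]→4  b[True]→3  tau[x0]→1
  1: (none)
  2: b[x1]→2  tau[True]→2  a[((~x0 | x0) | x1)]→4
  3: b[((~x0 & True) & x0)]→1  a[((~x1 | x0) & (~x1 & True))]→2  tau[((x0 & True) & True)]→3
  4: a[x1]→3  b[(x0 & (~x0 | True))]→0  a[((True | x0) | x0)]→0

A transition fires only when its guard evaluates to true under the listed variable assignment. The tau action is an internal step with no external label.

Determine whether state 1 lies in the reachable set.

After dropping false guards: 5 live edges.
Layer 0: {0}
Layer 1: {3}  total {0,3}
Layer 2: {2}  total {0,2,3}
Layer 3: {4}  total {0,2,3,4}
Reachable = {0,2,3,4}

Answer: UNREACHABLE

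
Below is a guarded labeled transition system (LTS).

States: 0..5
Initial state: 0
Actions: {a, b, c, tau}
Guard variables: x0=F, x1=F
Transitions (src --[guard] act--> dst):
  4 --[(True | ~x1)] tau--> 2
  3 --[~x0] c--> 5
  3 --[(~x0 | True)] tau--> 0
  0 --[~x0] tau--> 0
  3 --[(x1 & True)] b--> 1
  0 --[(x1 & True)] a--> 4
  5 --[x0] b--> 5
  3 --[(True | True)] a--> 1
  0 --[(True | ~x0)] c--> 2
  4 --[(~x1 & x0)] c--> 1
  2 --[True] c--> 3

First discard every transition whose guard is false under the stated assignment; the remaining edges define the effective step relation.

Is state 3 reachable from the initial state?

7 transition(s) survive guard evaluation.
depth 0: {0}
depth 1: {2}  now seen {0,2}
depth 2: {3}  now seen {0,2,3}
depth 3: {1,5}  now seen {0,1,2,3,5}
Reachable = {0,1,2,3,5}
witness 3: c·c

Answer: REACHABLE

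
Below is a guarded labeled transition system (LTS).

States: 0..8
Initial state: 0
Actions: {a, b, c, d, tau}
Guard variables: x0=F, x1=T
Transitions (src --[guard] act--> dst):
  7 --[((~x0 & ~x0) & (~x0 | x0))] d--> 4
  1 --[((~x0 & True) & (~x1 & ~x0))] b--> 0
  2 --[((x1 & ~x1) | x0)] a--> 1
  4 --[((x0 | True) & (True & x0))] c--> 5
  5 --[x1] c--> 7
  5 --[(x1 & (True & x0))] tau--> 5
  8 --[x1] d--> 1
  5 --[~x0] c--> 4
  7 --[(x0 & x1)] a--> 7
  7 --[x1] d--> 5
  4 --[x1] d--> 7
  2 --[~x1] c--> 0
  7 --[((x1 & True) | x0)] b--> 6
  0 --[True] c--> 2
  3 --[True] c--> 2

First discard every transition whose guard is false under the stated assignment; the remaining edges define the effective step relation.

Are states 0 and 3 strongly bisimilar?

Bisimulation quotient by refinement:
  P[0] = {{0,1,2,3,4,5,6,7,8}}
  P[1] = {{0,3,5},{1,2,6},{4,8},{7}}
  P[2] = {{0,3},{1,2,6},{4},{5},{7},{8}}
stable after 3 split(s): 6 block(s)
[0]={0,3}  [3]={0,3}

Answer: BISIMILAR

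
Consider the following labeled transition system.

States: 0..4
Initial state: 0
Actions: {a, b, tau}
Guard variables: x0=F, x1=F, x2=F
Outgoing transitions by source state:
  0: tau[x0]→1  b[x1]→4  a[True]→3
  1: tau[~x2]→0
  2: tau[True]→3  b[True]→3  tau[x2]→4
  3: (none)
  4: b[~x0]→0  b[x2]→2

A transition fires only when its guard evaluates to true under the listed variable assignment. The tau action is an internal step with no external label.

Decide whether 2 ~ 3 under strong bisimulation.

Compute ~ classes (split until stable):
  round 0: {{0,1,2,3,4}}
  round 1: {{0},{1},{2},{3},{4}}
Fixed point at round 2; 5 class(es).
[2]={2}  [3]={3}

Answer: NOT BISIMILAR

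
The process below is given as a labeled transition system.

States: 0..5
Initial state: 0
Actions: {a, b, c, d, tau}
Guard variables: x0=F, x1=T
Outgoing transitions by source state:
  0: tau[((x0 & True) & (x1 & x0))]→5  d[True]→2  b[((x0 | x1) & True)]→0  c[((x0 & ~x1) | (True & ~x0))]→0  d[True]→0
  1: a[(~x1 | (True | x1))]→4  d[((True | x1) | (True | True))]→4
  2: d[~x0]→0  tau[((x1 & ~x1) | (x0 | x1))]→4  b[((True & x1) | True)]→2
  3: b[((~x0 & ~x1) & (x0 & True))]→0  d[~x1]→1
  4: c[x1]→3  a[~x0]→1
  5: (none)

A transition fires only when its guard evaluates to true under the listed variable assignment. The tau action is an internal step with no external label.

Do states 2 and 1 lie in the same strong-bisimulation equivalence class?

Bisimulation quotient by refinement:
  π0 = {{0,1,2,3,4,5}}
  π1 = {{0},{1},{2},{3,5},{4}}
stable after 2 split(s): 5 block(s)
2∈{2}, 1∈{1}

Answer: NOT BISIMILAR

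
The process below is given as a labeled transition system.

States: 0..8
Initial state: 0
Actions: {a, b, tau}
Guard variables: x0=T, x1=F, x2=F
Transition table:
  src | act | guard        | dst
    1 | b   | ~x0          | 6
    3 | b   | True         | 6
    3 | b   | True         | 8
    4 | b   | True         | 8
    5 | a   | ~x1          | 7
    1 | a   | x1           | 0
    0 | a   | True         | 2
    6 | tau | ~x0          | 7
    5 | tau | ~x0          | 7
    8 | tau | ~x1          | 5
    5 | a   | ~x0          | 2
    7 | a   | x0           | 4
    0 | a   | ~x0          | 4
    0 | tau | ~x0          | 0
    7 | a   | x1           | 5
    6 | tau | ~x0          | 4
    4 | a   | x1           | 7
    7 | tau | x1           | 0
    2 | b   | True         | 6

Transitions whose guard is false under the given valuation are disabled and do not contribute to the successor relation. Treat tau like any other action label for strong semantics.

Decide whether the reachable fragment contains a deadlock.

Reach set: {0,2,6}
  0: a→2  [1 exit(s)]
  2: b→6  [1 exit(s)]
  6: ∅  [no exit]
trace reaching 6: a·b

Answer: DEADLOCK at state 6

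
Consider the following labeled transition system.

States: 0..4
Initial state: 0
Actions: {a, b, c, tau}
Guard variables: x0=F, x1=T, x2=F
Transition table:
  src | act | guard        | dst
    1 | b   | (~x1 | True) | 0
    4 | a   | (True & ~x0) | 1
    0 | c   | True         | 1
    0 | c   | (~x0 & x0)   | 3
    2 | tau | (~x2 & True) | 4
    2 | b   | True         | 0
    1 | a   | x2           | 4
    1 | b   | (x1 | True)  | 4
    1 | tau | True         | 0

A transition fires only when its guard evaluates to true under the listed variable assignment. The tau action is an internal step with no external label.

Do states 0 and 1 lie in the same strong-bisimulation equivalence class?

Refine partition for ~:
  π0 = {{0,1,2,3,4}}
  π1 = {{0},{1,2},{3},{4}}
  π2 = {{0},{1},{2},{3},{4}}
Fixed point at round 3; 5 class(es).
0∈{0}, 1∈{1}

Answer: NOT BISIMILAR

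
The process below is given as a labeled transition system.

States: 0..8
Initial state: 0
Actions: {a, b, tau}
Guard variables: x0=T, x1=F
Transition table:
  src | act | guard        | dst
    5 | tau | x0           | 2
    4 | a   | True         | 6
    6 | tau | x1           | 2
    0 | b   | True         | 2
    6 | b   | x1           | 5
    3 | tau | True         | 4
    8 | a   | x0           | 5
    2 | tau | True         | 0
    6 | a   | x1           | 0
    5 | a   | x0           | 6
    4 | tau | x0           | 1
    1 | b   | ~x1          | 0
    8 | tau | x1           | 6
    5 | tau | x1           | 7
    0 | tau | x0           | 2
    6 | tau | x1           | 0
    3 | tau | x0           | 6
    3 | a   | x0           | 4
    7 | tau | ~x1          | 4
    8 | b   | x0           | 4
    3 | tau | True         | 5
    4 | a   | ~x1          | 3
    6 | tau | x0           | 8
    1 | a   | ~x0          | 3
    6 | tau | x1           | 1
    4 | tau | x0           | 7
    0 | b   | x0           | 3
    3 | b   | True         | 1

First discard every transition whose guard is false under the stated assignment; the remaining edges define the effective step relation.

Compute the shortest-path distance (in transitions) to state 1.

BFS to 1:
  L0 = {0}
  L1 = {2,3}
  L2 = {1,4,5,6}
first hit 1 at d=2 via b·b

Answer: 2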